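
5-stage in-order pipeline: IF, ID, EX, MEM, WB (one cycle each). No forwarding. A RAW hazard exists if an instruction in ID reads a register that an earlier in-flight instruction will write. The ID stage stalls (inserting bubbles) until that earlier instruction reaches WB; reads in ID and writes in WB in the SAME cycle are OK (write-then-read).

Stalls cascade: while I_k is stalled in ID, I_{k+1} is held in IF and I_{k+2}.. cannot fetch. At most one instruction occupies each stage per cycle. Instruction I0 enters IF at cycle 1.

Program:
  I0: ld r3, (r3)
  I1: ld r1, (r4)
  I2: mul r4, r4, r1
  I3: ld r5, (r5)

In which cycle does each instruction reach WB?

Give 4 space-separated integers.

I0 ld r3 <- r3: IF@1 ID@2 stall=0 (-) EX@3 MEM@4 WB@5
I1 ld r1 <- r4: IF@2 ID@3 stall=0 (-) EX@4 MEM@5 WB@6
I2 mul r4 <- r4,r1: IF@3 ID@4 stall=2 (RAW on I1.r1 (WB@6)) EX@7 MEM@8 WB@9
I3 ld r5 <- r5: IF@4 ID@7 stall=0 (-) EX@8 MEM@9 WB@10

Answer: 5 6 9 10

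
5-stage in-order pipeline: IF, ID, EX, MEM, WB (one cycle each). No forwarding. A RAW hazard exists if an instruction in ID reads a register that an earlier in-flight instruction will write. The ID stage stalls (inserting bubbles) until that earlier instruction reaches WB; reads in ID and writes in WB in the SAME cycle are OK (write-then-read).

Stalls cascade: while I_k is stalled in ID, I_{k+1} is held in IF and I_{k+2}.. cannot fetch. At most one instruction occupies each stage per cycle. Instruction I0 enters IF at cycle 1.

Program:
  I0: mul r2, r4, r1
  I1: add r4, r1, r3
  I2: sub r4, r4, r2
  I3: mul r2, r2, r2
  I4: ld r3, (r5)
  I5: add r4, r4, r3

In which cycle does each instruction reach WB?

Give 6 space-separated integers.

I0 mul r2 <- r4,r1: IF@1 ID@2 stall=0 (-) EX@3 MEM@4 WB@5
I1 add r4 <- r1,r3: IF@2 ID@3 stall=0 (-) EX@4 MEM@5 WB@6
I2 sub r4 <- r4,r2: IF@3 ID@4 stall=2 (RAW on I1.r4 (WB@6)) EX@7 MEM@8 WB@9
I3 mul r2 <- r2,r2: IF@4 ID@7 stall=0 (-) EX@8 MEM@9 WB@10
I4 ld r3 <- r5: IF@7 ID@8 stall=0 (-) EX@9 MEM@10 WB@11
I5 add r4 <- r4,r3: IF@8 ID@9 stall=2 (RAW on I4.r3 (WB@11)) EX@12 MEM@13 WB@14

Answer: 5 6 9 10 11 14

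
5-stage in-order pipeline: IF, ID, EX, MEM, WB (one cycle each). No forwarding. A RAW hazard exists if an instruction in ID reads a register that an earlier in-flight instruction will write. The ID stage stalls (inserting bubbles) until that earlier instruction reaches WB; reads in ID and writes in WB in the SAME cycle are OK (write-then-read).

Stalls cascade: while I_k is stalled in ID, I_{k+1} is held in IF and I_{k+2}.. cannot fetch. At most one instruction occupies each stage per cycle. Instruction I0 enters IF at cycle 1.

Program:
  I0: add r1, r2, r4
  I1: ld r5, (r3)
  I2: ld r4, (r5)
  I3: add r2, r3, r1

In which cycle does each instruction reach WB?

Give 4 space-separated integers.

Answer: 5 6 9 10

Derivation:
I0 add r1 <- r2,r4: IF@1 ID@2 stall=0 (-) EX@3 MEM@4 WB@5
I1 ld r5 <- r3: IF@2 ID@3 stall=0 (-) EX@4 MEM@5 WB@6
I2 ld r4 <- r5: IF@3 ID@4 stall=2 (RAW on I1.r5 (WB@6)) EX@7 MEM@8 WB@9
I3 add r2 <- r3,r1: IF@4 ID@7 stall=0 (-) EX@8 MEM@9 WB@10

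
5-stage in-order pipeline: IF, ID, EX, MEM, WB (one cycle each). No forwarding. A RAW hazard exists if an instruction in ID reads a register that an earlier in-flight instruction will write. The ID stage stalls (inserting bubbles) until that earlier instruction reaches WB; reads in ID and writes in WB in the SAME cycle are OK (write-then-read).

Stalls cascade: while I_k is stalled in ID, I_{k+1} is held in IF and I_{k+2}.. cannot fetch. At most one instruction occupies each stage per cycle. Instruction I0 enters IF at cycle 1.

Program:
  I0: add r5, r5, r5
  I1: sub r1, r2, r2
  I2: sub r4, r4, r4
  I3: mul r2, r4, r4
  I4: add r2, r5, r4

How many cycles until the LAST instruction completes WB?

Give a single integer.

Answer: 11

Derivation:
I0 add r5 <- r5,r5: IF@1 ID@2 stall=0 (-) EX@3 MEM@4 WB@5
I1 sub r1 <- r2,r2: IF@2 ID@3 stall=0 (-) EX@4 MEM@5 WB@6
I2 sub r4 <- r4,r4: IF@3 ID@4 stall=0 (-) EX@5 MEM@6 WB@7
I3 mul r2 <- r4,r4: IF@4 ID@5 stall=2 (RAW on I2.r4 (WB@7)) EX@8 MEM@9 WB@10
I4 add r2 <- r5,r4: IF@5 ID@8 stall=0 (-) EX@9 MEM@10 WB@11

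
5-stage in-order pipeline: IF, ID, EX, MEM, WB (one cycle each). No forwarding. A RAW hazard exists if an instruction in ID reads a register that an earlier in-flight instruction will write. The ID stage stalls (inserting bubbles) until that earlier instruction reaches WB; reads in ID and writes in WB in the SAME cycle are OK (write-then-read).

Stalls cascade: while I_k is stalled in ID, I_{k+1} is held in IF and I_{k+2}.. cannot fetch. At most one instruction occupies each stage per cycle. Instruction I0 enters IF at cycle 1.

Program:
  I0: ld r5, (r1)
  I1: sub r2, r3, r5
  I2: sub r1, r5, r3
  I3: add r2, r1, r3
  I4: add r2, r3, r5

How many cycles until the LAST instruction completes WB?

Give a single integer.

I0 ld r5 <- r1: IF@1 ID@2 stall=0 (-) EX@3 MEM@4 WB@5
I1 sub r2 <- r3,r5: IF@2 ID@3 stall=2 (RAW on I0.r5 (WB@5)) EX@6 MEM@7 WB@8
I2 sub r1 <- r5,r3: IF@3 ID@6 stall=0 (-) EX@7 MEM@8 WB@9
I3 add r2 <- r1,r3: IF@6 ID@7 stall=2 (RAW on I2.r1 (WB@9)) EX@10 MEM@11 WB@12
I4 add r2 <- r3,r5: IF@7 ID@10 stall=0 (-) EX@11 MEM@12 WB@13

Answer: 13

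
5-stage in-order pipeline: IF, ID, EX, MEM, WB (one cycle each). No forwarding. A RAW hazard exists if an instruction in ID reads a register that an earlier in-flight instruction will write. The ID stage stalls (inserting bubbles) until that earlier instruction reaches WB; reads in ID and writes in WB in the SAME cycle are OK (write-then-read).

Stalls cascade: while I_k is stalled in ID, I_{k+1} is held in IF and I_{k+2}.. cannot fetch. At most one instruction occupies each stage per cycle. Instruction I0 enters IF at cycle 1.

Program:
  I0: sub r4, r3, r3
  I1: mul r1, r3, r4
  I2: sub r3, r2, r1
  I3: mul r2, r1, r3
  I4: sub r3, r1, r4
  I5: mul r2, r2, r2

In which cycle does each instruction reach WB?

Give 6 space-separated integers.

I0 sub r4 <- r3,r3: IF@1 ID@2 stall=0 (-) EX@3 MEM@4 WB@5
I1 mul r1 <- r3,r4: IF@2 ID@3 stall=2 (RAW on I0.r4 (WB@5)) EX@6 MEM@7 WB@8
I2 sub r3 <- r2,r1: IF@3 ID@6 stall=2 (RAW on I1.r1 (WB@8)) EX@9 MEM@10 WB@11
I3 mul r2 <- r1,r3: IF@6 ID@9 stall=2 (RAW on I2.r3 (WB@11)) EX@12 MEM@13 WB@14
I4 sub r3 <- r1,r4: IF@9 ID@12 stall=0 (-) EX@13 MEM@14 WB@15
I5 mul r2 <- r2,r2: IF@12 ID@13 stall=1 (RAW on I3.r2 (WB@14)) EX@15 MEM@16 WB@17

Answer: 5 8 11 14 15 17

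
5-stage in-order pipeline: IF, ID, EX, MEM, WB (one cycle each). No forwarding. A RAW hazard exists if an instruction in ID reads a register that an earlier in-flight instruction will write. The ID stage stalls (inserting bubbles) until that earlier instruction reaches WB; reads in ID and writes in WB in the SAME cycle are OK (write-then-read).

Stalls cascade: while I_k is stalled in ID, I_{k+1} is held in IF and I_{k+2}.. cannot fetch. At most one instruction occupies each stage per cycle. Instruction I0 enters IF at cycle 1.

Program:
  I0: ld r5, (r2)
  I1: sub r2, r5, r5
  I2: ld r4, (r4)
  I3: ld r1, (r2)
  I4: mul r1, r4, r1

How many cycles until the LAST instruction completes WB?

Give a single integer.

I0 ld r5 <- r2: IF@1 ID@2 stall=0 (-) EX@3 MEM@4 WB@5
I1 sub r2 <- r5,r5: IF@2 ID@3 stall=2 (RAW on I0.r5 (WB@5)) EX@6 MEM@7 WB@8
I2 ld r4 <- r4: IF@3 ID@6 stall=0 (-) EX@7 MEM@8 WB@9
I3 ld r1 <- r2: IF@6 ID@7 stall=1 (RAW on I1.r2 (WB@8)) EX@9 MEM@10 WB@11
I4 mul r1 <- r4,r1: IF@7 ID@9 stall=2 (RAW on I3.r1 (WB@11)) EX@12 MEM@13 WB@14

Answer: 14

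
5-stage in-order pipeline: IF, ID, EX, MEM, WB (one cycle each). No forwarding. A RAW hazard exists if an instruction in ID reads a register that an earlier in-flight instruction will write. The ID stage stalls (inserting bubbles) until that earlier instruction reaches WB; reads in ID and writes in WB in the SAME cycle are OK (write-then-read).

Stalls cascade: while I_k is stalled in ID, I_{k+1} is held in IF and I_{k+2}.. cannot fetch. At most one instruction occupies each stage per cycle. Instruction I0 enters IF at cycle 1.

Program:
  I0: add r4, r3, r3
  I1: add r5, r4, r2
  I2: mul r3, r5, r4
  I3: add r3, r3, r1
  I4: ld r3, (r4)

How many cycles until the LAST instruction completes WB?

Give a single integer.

Answer: 15

Derivation:
I0 add r4 <- r3,r3: IF@1 ID@2 stall=0 (-) EX@3 MEM@4 WB@5
I1 add r5 <- r4,r2: IF@2 ID@3 stall=2 (RAW on I0.r4 (WB@5)) EX@6 MEM@7 WB@8
I2 mul r3 <- r5,r4: IF@3 ID@6 stall=2 (RAW on I1.r5 (WB@8)) EX@9 MEM@10 WB@11
I3 add r3 <- r3,r1: IF@6 ID@9 stall=2 (RAW on I2.r3 (WB@11)) EX@12 MEM@13 WB@14
I4 ld r3 <- r4: IF@9 ID@12 stall=0 (-) EX@13 MEM@14 WB@15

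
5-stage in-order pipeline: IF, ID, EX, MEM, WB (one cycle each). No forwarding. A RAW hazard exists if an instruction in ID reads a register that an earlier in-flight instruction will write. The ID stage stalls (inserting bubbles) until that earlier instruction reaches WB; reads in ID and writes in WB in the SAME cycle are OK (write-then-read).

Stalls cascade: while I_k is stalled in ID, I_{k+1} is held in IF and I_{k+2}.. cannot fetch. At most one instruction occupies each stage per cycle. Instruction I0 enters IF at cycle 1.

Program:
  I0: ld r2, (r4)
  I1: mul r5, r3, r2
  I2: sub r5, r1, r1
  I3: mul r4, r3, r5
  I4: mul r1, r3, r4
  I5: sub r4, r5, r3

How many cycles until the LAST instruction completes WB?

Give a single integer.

Answer: 16

Derivation:
I0 ld r2 <- r4: IF@1 ID@2 stall=0 (-) EX@3 MEM@4 WB@5
I1 mul r5 <- r3,r2: IF@2 ID@3 stall=2 (RAW on I0.r2 (WB@5)) EX@6 MEM@7 WB@8
I2 sub r5 <- r1,r1: IF@3 ID@6 stall=0 (-) EX@7 MEM@8 WB@9
I3 mul r4 <- r3,r5: IF@6 ID@7 stall=2 (RAW on I2.r5 (WB@9)) EX@10 MEM@11 WB@12
I4 mul r1 <- r3,r4: IF@7 ID@10 stall=2 (RAW on I3.r4 (WB@12)) EX@13 MEM@14 WB@15
I5 sub r4 <- r5,r3: IF@10 ID@13 stall=0 (-) EX@14 MEM@15 WB@16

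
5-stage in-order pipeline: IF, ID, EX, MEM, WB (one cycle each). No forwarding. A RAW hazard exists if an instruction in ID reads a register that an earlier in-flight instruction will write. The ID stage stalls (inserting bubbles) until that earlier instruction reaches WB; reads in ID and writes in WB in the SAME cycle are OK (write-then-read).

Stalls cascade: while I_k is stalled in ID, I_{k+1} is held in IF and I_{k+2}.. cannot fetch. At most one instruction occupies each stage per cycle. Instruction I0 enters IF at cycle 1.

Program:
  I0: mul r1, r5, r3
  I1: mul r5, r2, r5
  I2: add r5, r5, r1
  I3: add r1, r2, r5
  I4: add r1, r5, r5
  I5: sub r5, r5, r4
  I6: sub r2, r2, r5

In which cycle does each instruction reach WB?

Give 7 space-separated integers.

Answer: 5 6 9 12 13 14 17

Derivation:
I0 mul r1 <- r5,r3: IF@1 ID@2 stall=0 (-) EX@3 MEM@4 WB@5
I1 mul r5 <- r2,r5: IF@2 ID@3 stall=0 (-) EX@4 MEM@5 WB@6
I2 add r5 <- r5,r1: IF@3 ID@4 stall=2 (RAW on I1.r5 (WB@6)) EX@7 MEM@8 WB@9
I3 add r1 <- r2,r5: IF@4 ID@7 stall=2 (RAW on I2.r5 (WB@9)) EX@10 MEM@11 WB@12
I4 add r1 <- r5,r5: IF@7 ID@10 stall=0 (-) EX@11 MEM@12 WB@13
I5 sub r5 <- r5,r4: IF@10 ID@11 stall=0 (-) EX@12 MEM@13 WB@14
I6 sub r2 <- r2,r5: IF@11 ID@12 stall=2 (RAW on I5.r5 (WB@14)) EX@15 MEM@16 WB@17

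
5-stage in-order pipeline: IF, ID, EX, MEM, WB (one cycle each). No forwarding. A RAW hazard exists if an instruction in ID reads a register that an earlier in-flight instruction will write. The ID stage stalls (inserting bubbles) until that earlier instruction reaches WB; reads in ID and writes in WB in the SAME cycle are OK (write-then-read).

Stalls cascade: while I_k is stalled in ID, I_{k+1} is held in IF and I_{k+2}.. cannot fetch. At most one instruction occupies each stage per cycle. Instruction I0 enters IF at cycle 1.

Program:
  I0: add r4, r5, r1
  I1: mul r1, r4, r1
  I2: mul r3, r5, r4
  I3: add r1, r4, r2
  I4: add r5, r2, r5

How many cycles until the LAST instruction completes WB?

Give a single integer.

I0 add r4 <- r5,r1: IF@1 ID@2 stall=0 (-) EX@3 MEM@4 WB@5
I1 mul r1 <- r4,r1: IF@2 ID@3 stall=2 (RAW on I0.r4 (WB@5)) EX@6 MEM@7 WB@8
I2 mul r3 <- r5,r4: IF@3 ID@6 stall=0 (-) EX@7 MEM@8 WB@9
I3 add r1 <- r4,r2: IF@6 ID@7 stall=0 (-) EX@8 MEM@9 WB@10
I4 add r5 <- r2,r5: IF@7 ID@8 stall=0 (-) EX@9 MEM@10 WB@11

Answer: 11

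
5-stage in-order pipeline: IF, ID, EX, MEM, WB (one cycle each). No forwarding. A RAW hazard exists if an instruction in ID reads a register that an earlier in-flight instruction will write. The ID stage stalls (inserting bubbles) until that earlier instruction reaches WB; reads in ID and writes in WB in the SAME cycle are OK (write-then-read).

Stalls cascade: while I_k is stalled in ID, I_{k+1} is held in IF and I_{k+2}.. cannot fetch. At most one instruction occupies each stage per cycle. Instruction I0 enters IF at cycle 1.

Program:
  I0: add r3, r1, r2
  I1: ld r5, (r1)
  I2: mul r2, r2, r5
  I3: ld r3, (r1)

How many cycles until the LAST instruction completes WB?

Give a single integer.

Answer: 10

Derivation:
I0 add r3 <- r1,r2: IF@1 ID@2 stall=0 (-) EX@3 MEM@4 WB@5
I1 ld r5 <- r1: IF@2 ID@3 stall=0 (-) EX@4 MEM@5 WB@6
I2 mul r2 <- r2,r5: IF@3 ID@4 stall=2 (RAW on I1.r5 (WB@6)) EX@7 MEM@8 WB@9
I3 ld r3 <- r1: IF@4 ID@7 stall=0 (-) EX@8 MEM@9 WB@10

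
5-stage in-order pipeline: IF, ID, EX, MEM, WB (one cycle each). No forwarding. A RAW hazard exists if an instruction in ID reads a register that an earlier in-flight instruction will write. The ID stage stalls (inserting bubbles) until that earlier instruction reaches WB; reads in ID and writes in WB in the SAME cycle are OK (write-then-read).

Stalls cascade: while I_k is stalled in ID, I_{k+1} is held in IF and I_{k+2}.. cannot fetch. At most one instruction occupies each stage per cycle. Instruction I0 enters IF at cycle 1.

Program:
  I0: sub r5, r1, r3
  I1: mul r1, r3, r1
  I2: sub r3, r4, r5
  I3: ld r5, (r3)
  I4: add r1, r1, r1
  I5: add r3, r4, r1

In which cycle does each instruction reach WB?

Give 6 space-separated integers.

I0 sub r5 <- r1,r3: IF@1 ID@2 stall=0 (-) EX@3 MEM@4 WB@5
I1 mul r1 <- r3,r1: IF@2 ID@3 stall=0 (-) EX@4 MEM@5 WB@6
I2 sub r3 <- r4,r5: IF@3 ID@4 stall=1 (RAW on I0.r5 (WB@5)) EX@6 MEM@7 WB@8
I3 ld r5 <- r3: IF@4 ID@6 stall=2 (RAW on I2.r3 (WB@8)) EX@9 MEM@10 WB@11
I4 add r1 <- r1,r1: IF@6 ID@9 stall=0 (-) EX@10 MEM@11 WB@12
I5 add r3 <- r4,r1: IF@9 ID@10 stall=2 (RAW on I4.r1 (WB@12)) EX@13 MEM@14 WB@15

Answer: 5 6 8 11 12 15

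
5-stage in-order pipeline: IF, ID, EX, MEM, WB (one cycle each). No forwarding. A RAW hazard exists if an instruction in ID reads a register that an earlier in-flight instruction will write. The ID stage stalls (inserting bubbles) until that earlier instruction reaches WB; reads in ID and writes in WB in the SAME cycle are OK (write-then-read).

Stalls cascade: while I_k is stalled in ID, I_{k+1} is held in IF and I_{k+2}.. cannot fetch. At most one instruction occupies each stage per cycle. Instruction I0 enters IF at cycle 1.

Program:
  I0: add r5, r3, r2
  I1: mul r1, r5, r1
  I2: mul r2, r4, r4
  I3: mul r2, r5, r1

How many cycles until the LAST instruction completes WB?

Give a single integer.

I0 add r5 <- r3,r2: IF@1 ID@2 stall=0 (-) EX@3 MEM@4 WB@5
I1 mul r1 <- r5,r1: IF@2 ID@3 stall=2 (RAW on I0.r5 (WB@5)) EX@6 MEM@7 WB@8
I2 mul r2 <- r4,r4: IF@3 ID@6 stall=0 (-) EX@7 MEM@8 WB@9
I3 mul r2 <- r5,r1: IF@6 ID@7 stall=1 (RAW on I1.r1 (WB@8)) EX@9 MEM@10 WB@11

Answer: 11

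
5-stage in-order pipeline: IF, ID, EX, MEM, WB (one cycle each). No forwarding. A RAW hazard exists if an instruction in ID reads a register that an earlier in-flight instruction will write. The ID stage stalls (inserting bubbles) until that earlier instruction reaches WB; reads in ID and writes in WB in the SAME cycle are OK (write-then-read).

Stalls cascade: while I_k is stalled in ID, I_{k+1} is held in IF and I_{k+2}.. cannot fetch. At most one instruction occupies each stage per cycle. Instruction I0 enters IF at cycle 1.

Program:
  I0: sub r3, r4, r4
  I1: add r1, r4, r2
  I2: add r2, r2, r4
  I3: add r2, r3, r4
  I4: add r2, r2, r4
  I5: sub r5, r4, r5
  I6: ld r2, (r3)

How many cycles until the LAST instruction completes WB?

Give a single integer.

I0 sub r3 <- r4,r4: IF@1 ID@2 stall=0 (-) EX@3 MEM@4 WB@5
I1 add r1 <- r4,r2: IF@2 ID@3 stall=0 (-) EX@4 MEM@5 WB@6
I2 add r2 <- r2,r4: IF@3 ID@4 stall=0 (-) EX@5 MEM@6 WB@7
I3 add r2 <- r3,r4: IF@4 ID@5 stall=0 (-) EX@6 MEM@7 WB@8
I4 add r2 <- r2,r4: IF@5 ID@6 stall=2 (RAW on I3.r2 (WB@8)) EX@9 MEM@10 WB@11
I5 sub r5 <- r4,r5: IF@6 ID@9 stall=0 (-) EX@10 MEM@11 WB@12
I6 ld r2 <- r3: IF@9 ID@10 stall=0 (-) EX@11 MEM@12 WB@13

Answer: 13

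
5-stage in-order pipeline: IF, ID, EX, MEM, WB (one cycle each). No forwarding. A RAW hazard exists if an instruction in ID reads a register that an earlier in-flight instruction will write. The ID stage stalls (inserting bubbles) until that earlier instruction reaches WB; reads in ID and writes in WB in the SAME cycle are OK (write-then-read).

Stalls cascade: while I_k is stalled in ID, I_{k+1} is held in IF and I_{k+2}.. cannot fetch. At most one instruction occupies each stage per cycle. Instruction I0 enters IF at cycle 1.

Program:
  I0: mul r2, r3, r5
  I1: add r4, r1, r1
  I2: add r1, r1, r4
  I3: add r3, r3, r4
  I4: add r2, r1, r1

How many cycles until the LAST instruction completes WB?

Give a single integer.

Answer: 12

Derivation:
I0 mul r2 <- r3,r5: IF@1 ID@2 stall=0 (-) EX@3 MEM@4 WB@5
I1 add r4 <- r1,r1: IF@2 ID@3 stall=0 (-) EX@4 MEM@5 WB@6
I2 add r1 <- r1,r4: IF@3 ID@4 stall=2 (RAW on I1.r4 (WB@6)) EX@7 MEM@8 WB@9
I3 add r3 <- r3,r4: IF@4 ID@7 stall=0 (-) EX@8 MEM@9 WB@10
I4 add r2 <- r1,r1: IF@7 ID@8 stall=1 (RAW on I2.r1 (WB@9)) EX@10 MEM@11 WB@12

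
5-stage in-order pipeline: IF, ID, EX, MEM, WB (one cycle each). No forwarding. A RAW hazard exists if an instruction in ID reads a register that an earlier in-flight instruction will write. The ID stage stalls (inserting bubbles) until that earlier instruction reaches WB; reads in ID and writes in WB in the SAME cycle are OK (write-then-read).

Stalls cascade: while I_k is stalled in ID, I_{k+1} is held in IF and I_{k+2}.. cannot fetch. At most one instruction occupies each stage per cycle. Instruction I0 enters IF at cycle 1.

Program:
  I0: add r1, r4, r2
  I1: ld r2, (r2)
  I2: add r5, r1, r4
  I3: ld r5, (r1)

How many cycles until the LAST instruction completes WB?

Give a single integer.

Answer: 9

Derivation:
I0 add r1 <- r4,r2: IF@1 ID@2 stall=0 (-) EX@3 MEM@4 WB@5
I1 ld r2 <- r2: IF@2 ID@3 stall=0 (-) EX@4 MEM@5 WB@6
I2 add r5 <- r1,r4: IF@3 ID@4 stall=1 (RAW on I0.r1 (WB@5)) EX@6 MEM@7 WB@8
I3 ld r5 <- r1: IF@4 ID@6 stall=0 (-) EX@7 MEM@8 WB@9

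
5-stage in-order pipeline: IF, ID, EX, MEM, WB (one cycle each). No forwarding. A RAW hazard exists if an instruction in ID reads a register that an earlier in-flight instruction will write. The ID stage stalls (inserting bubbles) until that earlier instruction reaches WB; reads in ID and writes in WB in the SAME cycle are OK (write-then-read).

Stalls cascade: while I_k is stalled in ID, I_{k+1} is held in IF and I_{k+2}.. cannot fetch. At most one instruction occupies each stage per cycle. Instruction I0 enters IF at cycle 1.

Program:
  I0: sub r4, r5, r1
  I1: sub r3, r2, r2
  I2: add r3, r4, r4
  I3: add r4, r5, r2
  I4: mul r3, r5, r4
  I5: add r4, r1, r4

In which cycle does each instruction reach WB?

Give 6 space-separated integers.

Answer: 5 6 8 9 12 13

Derivation:
I0 sub r4 <- r5,r1: IF@1 ID@2 stall=0 (-) EX@3 MEM@4 WB@5
I1 sub r3 <- r2,r2: IF@2 ID@3 stall=0 (-) EX@4 MEM@5 WB@6
I2 add r3 <- r4,r4: IF@3 ID@4 stall=1 (RAW on I0.r4 (WB@5)) EX@6 MEM@7 WB@8
I3 add r4 <- r5,r2: IF@4 ID@6 stall=0 (-) EX@7 MEM@8 WB@9
I4 mul r3 <- r5,r4: IF@6 ID@7 stall=2 (RAW on I3.r4 (WB@9)) EX@10 MEM@11 WB@12
I5 add r4 <- r1,r4: IF@7 ID@10 stall=0 (-) EX@11 MEM@12 WB@13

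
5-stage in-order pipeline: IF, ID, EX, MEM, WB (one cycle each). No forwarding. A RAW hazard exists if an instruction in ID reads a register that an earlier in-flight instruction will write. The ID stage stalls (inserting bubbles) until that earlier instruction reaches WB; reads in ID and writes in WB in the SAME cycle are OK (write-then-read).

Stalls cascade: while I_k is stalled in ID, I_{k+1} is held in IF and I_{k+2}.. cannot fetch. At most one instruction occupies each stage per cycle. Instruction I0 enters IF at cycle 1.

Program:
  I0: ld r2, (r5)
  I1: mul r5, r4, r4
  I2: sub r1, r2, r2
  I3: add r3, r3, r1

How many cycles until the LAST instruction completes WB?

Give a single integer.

I0 ld r2 <- r5: IF@1 ID@2 stall=0 (-) EX@3 MEM@4 WB@5
I1 mul r5 <- r4,r4: IF@2 ID@3 stall=0 (-) EX@4 MEM@5 WB@6
I2 sub r1 <- r2,r2: IF@3 ID@4 stall=1 (RAW on I0.r2 (WB@5)) EX@6 MEM@7 WB@8
I3 add r3 <- r3,r1: IF@4 ID@6 stall=2 (RAW on I2.r1 (WB@8)) EX@9 MEM@10 WB@11

Answer: 11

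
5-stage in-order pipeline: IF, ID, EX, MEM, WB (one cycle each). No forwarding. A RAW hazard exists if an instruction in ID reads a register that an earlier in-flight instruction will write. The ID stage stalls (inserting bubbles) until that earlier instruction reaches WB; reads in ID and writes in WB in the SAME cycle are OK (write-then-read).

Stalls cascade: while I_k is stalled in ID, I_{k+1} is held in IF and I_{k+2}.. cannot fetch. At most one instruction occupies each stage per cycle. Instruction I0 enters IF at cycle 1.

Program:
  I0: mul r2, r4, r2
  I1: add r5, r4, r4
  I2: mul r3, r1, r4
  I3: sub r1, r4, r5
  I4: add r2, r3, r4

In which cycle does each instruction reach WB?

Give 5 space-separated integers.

I0 mul r2 <- r4,r2: IF@1 ID@2 stall=0 (-) EX@3 MEM@4 WB@5
I1 add r5 <- r4,r4: IF@2 ID@3 stall=0 (-) EX@4 MEM@5 WB@6
I2 mul r3 <- r1,r4: IF@3 ID@4 stall=0 (-) EX@5 MEM@6 WB@7
I3 sub r1 <- r4,r5: IF@4 ID@5 stall=1 (RAW on I1.r5 (WB@6)) EX@7 MEM@8 WB@9
I4 add r2 <- r3,r4: IF@5 ID@7 stall=0 (-) EX@8 MEM@9 WB@10

Answer: 5 6 7 9 10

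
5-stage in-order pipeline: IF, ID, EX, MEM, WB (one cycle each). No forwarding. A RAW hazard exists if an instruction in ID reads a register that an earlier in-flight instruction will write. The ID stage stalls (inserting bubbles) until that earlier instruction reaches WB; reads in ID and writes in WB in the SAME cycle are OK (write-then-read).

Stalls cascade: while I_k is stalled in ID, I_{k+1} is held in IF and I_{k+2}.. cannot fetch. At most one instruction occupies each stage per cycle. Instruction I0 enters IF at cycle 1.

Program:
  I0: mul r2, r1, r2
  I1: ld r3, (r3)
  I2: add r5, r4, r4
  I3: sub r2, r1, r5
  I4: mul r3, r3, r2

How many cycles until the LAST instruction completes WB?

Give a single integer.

I0 mul r2 <- r1,r2: IF@1 ID@2 stall=0 (-) EX@3 MEM@4 WB@5
I1 ld r3 <- r3: IF@2 ID@3 stall=0 (-) EX@4 MEM@5 WB@6
I2 add r5 <- r4,r4: IF@3 ID@4 stall=0 (-) EX@5 MEM@6 WB@7
I3 sub r2 <- r1,r5: IF@4 ID@5 stall=2 (RAW on I2.r5 (WB@7)) EX@8 MEM@9 WB@10
I4 mul r3 <- r3,r2: IF@5 ID@8 stall=2 (RAW on I3.r2 (WB@10)) EX@11 MEM@12 WB@13

Answer: 13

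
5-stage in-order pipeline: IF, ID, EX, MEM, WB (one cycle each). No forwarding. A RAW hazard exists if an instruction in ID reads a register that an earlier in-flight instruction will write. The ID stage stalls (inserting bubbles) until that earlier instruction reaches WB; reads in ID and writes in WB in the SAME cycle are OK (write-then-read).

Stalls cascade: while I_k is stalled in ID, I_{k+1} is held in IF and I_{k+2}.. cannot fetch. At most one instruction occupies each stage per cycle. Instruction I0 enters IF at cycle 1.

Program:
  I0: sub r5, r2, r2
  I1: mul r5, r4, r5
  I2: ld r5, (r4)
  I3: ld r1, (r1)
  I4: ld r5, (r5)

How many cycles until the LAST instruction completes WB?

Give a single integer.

I0 sub r5 <- r2,r2: IF@1 ID@2 stall=0 (-) EX@3 MEM@4 WB@5
I1 mul r5 <- r4,r5: IF@2 ID@3 stall=2 (RAW on I0.r5 (WB@5)) EX@6 MEM@7 WB@8
I2 ld r5 <- r4: IF@3 ID@6 stall=0 (-) EX@7 MEM@8 WB@9
I3 ld r1 <- r1: IF@6 ID@7 stall=0 (-) EX@8 MEM@9 WB@10
I4 ld r5 <- r5: IF@7 ID@8 stall=1 (RAW on I2.r5 (WB@9)) EX@10 MEM@11 WB@12

Answer: 12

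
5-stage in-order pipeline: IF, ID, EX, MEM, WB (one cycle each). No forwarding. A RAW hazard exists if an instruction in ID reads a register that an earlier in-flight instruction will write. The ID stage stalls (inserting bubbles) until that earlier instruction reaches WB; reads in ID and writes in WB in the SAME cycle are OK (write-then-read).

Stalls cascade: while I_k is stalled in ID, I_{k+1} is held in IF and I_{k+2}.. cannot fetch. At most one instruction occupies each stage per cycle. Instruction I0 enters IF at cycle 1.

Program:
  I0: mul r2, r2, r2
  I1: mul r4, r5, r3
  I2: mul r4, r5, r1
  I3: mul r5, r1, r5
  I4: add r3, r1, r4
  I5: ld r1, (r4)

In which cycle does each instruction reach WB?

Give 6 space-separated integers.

Answer: 5 6 7 8 10 11

Derivation:
I0 mul r2 <- r2,r2: IF@1 ID@2 stall=0 (-) EX@3 MEM@4 WB@5
I1 mul r4 <- r5,r3: IF@2 ID@3 stall=0 (-) EX@4 MEM@5 WB@6
I2 mul r4 <- r5,r1: IF@3 ID@4 stall=0 (-) EX@5 MEM@6 WB@7
I3 mul r5 <- r1,r5: IF@4 ID@5 stall=0 (-) EX@6 MEM@7 WB@8
I4 add r3 <- r1,r4: IF@5 ID@6 stall=1 (RAW on I2.r4 (WB@7)) EX@8 MEM@9 WB@10
I5 ld r1 <- r4: IF@6 ID@8 stall=0 (-) EX@9 MEM@10 WB@11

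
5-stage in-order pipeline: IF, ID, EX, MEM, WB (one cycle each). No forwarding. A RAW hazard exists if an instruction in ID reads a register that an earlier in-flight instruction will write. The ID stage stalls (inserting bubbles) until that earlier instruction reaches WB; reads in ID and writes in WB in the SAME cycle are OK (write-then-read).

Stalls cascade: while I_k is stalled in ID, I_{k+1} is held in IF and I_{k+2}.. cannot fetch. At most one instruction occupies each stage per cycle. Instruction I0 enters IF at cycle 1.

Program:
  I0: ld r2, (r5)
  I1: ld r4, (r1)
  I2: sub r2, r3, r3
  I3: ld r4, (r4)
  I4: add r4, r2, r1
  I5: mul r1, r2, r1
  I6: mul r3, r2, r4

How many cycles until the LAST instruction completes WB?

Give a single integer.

I0 ld r2 <- r5: IF@1 ID@2 stall=0 (-) EX@3 MEM@4 WB@5
I1 ld r4 <- r1: IF@2 ID@3 stall=0 (-) EX@4 MEM@5 WB@6
I2 sub r2 <- r3,r3: IF@3 ID@4 stall=0 (-) EX@5 MEM@6 WB@7
I3 ld r4 <- r4: IF@4 ID@5 stall=1 (RAW on I1.r4 (WB@6)) EX@7 MEM@8 WB@9
I4 add r4 <- r2,r1: IF@5 ID@7 stall=0 (-) EX@8 MEM@9 WB@10
I5 mul r1 <- r2,r1: IF@7 ID@8 stall=0 (-) EX@9 MEM@10 WB@11
I6 mul r3 <- r2,r4: IF@8 ID@9 stall=1 (RAW on I4.r4 (WB@10)) EX@11 MEM@12 WB@13

Answer: 13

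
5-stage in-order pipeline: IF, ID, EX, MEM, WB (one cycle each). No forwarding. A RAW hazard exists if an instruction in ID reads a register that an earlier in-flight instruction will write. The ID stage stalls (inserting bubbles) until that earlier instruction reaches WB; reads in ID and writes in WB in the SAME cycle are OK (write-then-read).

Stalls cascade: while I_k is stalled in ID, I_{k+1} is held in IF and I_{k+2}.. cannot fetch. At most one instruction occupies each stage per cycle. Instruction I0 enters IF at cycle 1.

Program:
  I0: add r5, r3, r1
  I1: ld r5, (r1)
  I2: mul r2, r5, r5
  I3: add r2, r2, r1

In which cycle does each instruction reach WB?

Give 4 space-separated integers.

Answer: 5 6 9 12

Derivation:
I0 add r5 <- r3,r1: IF@1 ID@2 stall=0 (-) EX@3 MEM@4 WB@5
I1 ld r5 <- r1: IF@2 ID@3 stall=0 (-) EX@4 MEM@5 WB@6
I2 mul r2 <- r5,r5: IF@3 ID@4 stall=2 (RAW on I1.r5 (WB@6)) EX@7 MEM@8 WB@9
I3 add r2 <- r2,r1: IF@4 ID@7 stall=2 (RAW on I2.r2 (WB@9)) EX@10 MEM@11 WB@12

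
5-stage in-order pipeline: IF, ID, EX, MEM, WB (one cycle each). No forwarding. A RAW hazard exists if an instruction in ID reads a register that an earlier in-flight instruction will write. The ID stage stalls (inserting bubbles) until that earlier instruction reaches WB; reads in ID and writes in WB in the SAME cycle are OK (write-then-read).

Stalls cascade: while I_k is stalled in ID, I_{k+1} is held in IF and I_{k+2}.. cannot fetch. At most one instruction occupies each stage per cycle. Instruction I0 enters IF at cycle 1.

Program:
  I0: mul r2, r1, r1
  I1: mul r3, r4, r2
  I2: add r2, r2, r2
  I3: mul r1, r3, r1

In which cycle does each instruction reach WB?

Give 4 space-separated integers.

I0 mul r2 <- r1,r1: IF@1 ID@2 stall=0 (-) EX@3 MEM@4 WB@5
I1 mul r3 <- r4,r2: IF@2 ID@3 stall=2 (RAW on I0.r2 (WB@5)) EX@6 MEM@7 WB@8
I2 add r2 <- r2,r2: IF@3 ID@6 stall=0 (-) EX@7 MEM@8 WB@9
I3 mul r1 <- r3,r1: IF@6 ID@7 stall=1 (RAW on I1.r3 (WB@8)) EX@9 MEM@10 WB@11

Answer: 5 8 9 11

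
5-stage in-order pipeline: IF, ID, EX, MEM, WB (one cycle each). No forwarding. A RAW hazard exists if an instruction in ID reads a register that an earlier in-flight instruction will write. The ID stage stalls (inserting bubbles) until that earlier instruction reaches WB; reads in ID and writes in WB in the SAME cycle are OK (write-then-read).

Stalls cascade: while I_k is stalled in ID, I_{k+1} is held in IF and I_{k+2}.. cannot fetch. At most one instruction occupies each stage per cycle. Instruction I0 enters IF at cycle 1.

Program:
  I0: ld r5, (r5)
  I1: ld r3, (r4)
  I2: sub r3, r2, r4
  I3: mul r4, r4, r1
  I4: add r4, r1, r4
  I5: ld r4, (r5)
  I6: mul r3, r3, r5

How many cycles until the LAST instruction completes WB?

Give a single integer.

Answer: 13

Derivation:
I0 ld r5 <- r5: IF@1 ID@2 stall=0 (-) EX@3 MEM@4 WB@5
I1 ld r3 <- r4: IF@2 ID@3 stall=0 (-) EX@4 MEM@5 WB@6
I2 sub r3 <- r2,r4: IF@3 ID@4 stall=0 (-) EX@5 MEM@6 WB@7
I3 mul r4 <- r4,r1: IF@4 ID@5 stall=0 (-) EX@6 MEM@7 WB@8
I4 add r4 <- r1,r4: IF@5 ID@6 stall=2 (RAW on I3.r4 (WB@8)) EX@9 MEM@10 WB@11
I5 ld r4 <- r5: IF@6 ID@9 stall=0 (-) EX@10 MEM@11 WB@12
I6 mul r3 <- r3,r5: IF@9 ID@10 stall=0 (-) EX@11 MEM@12 WB@13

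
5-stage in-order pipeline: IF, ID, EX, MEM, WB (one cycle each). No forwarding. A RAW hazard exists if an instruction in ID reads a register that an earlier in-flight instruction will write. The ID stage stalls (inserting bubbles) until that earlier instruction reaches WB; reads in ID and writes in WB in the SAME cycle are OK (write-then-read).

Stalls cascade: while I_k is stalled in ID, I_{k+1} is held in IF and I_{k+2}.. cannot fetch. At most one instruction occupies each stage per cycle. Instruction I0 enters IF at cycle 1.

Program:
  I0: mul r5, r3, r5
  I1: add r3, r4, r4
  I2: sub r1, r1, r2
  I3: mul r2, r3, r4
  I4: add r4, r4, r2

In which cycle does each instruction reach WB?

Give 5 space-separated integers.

Answer: 5 6 7 9 12

Derivation:
I0 mul r5 <- r3,r5: IF@1 ID@2 stall=0 (-) EX@3 MEM@4 WB@5
I1 add r3 <- r4,r4: IF@2 ID@3 stall=0 (-) EX@4 MEM@5 WB@6
I2 sub r1 <- r1,r2: IF@3 ID@4 stall=0 (-) EX@5 MEM@6 WB@7
I3 mul r2 <- r3,r4: IF@4 ID@5 stall=1 (RAW on I1.r3 (WB@6)) EX@7 MEM@8 WB@9
I4 add r4 <- r4,r2: IF@5 ID@7 stall=2 (RAW on I3.r2 (WB@9)) EX@10 MEM@11 WB@12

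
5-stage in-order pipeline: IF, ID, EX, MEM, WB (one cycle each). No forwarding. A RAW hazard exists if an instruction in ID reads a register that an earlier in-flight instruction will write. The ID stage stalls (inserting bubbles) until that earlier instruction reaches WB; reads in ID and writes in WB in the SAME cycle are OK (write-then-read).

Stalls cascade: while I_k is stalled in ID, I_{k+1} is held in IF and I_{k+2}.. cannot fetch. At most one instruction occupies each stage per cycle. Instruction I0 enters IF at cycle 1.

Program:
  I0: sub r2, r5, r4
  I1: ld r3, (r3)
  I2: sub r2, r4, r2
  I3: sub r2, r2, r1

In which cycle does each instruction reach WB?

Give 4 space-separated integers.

I0 sub r2 <- r5,r4: IF@1 ID@2 stall=0 (-) EX@3 MEM@4 WB@5
I1 ld r3 <- r3: IF@2 ID@3 stall=0 (-) EX@4 MEM@5 WB@6
I2 sub r2 <- r4,r2: IF@3 ID@4 stall=1 (RAW on I0.r2 (WB@5)) EX@6 MEM@7 WB@8
I3 sub r2 <- r2,r1: IF@4 ID@6 stall=2 (RAW on I2.r2 (WB@8)) EX@9 MEM@10 WB@11

Answer: 5 6 8 11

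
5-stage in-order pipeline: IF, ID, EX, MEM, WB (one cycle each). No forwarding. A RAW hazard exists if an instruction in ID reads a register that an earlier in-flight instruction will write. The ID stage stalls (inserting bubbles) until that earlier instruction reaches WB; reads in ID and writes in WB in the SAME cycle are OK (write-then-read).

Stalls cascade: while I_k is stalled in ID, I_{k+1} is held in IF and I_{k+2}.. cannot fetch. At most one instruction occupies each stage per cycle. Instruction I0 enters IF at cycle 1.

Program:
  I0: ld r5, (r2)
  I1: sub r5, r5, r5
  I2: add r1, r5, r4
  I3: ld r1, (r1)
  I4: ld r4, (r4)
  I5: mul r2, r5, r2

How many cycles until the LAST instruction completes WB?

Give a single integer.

I0 ld r5 <- r2: IF@1 ID@2 stall=0 (-) EX@3 MEM@4 WB@5
I1 sub r5 <- r5,r5: IF@2 ID@3 stall=2 (RAW on I0.r5 (WB@5)) EX@6 MEM@7 WB@8
I2 add r1 <- r5,r4: IF@3 ID@6 stall=2 (RAW on I1.r5 (WB@8)) EX@9 MEM@10 WB@11
I3 ld r1 <- r1: IF@6 ID@9 stall=2 (RAW on I2.r1 (WB@11)) EX@12 MEM@13 WB@14
I4 ld r4 <- r4: IF@9 ID@12 stall=0 (-) EX@13 MEM@14 WB@15
I5 mul r2 <- r5,r2: IF@12 ID@13 stall=0 (-) EX@14 MEM@15 WB@16

Answer: 16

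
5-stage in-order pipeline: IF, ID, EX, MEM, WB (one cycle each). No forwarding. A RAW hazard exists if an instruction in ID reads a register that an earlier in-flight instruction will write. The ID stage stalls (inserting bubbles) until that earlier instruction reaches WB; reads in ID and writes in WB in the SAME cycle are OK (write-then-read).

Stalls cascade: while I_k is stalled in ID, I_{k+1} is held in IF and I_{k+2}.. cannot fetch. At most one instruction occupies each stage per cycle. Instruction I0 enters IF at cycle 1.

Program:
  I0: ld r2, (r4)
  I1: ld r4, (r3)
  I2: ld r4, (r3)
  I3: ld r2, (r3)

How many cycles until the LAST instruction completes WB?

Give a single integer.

Answer: 8

Derivation:
I0 ld r2 <- r4: IF@1 ID@2 stall=0 (-) EX@3 MEM@4 WB@5
I1 ld r4 <- r3: IF@2 ID@3 stall=0 (-) EX@4 MEM@5 WB@6
I2 ld r4 <- r3: IF@3 ID@4 stall=0 (-) EX@5 MEM@6 WB@7
I3 ld r2 <- r3: IF@4 ID@5 stall=0 (-) EX@6 MEM@7 WB@8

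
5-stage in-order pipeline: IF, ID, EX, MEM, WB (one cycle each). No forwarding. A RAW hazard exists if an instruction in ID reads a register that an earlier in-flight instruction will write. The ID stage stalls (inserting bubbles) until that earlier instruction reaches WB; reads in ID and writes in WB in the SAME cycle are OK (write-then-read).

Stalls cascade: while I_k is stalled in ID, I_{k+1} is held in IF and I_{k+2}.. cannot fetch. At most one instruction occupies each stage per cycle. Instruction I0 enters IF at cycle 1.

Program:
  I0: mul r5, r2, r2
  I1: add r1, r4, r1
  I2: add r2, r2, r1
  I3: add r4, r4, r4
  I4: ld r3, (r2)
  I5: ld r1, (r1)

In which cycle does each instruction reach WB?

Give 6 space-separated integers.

Answer: 5 6 9 10 12 13

Derivation:
I0 mul r5 <- r2,r2: IF@1 ID@2 stall=0 (-) EX@3 MEM@4 WB@5
I1 add r1 <- r4,r1: IF@2 ID@3 stall=0 (-) EX@4 MEM@5 WB@6
I2 add r2 <- r2,r1: IF@3 ID@4 stall=2 (RAW on I1.r1 (WB@6)) EX@7 MEM@8 WB@9
I3 add r4 <- r4,r4: IF@4 ID@7 stall=0 (-) EX@8 MEM@9 WB@10
I4 ld r3 <- r2: IF@7 ID@8 stall=1 (RAW on I2.r2 (WB@9)) EX@10 MEM@11 WB@12
I5 ld r1 <- r1: IF@8 ID@10 stall=0 (-) EX@11 MEM@12 WB@13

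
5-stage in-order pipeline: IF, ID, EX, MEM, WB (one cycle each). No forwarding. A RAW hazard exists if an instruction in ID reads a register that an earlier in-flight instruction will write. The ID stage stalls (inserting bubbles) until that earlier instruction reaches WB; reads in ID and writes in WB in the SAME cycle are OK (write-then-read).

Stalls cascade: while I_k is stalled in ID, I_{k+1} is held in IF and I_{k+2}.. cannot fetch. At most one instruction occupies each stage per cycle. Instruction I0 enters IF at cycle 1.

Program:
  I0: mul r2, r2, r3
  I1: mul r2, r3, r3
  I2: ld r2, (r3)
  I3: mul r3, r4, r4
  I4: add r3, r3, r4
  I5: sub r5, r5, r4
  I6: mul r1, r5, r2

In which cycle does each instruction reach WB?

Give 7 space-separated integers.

Answer: 5 6 7 8 11 12 15

Derivation:
I0 mul r2 <- r2,r3: IF@1 ID@2 stall=0 (-) EX@3 MEM@4 WB@5
I1 mul r2 <- r3,r3: IF@2 ID@3 stall=0 (-) EX@4 MEM@5 WB@6
I2 ld r2 <- r3: IF@3 ID@4 stall=0 (-) EX@5 MEM@6 WB@7
I3 mul r3 <- r4,r4: IF@4 ID@5 stall=0 (-) EX@6 MEM@7 WB@8
I4 add r3 <- r3,r4: IF@5 ID@6 stall=2 (RAW on I3.r3 (WB@8)) EX@9 MEM@10 WB@11
I5 sub r5 <- r5,r4: IF@6 ID@9 stall=0 (-) EX@10 MEM@11 WB@12
I6 mul r1 <- r5,r2: IF@9 ID@10 stall=2 (RAW on I5.r5 (WB@12)) EX@13 MEM@14 WB@15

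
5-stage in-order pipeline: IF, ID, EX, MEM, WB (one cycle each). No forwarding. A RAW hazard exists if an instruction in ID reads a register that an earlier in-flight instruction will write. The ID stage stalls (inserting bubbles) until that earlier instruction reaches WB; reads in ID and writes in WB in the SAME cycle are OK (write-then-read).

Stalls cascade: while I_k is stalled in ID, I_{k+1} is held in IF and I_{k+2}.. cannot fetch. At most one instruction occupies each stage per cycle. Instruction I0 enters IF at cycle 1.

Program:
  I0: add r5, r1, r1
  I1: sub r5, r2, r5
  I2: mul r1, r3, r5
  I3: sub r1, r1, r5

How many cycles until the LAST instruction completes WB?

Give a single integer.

I0 add r5 <- r1,r1: IF@1 ID@2 stall=0 (-) EX@3 MEM@4 WB@5
I1 sub r5 <- r2,r5: IF@2 ID@3 stall=2 (RAW on I0.r5 (WB@5)) EX@6 MEM@7 WB@8
I2 mul r1 <- r3,r5: IF@3 ID@6 stall=2 (RAW on I1.r5 (WB@8)) EX@9 MEM@10 WB@11
I3 sub r1 <- r1,r5: IF@6 ID@9 stall=2 (RAW on I2.r1 (WB@11)) EX@12 MEM@13 WB@14

Answer: 14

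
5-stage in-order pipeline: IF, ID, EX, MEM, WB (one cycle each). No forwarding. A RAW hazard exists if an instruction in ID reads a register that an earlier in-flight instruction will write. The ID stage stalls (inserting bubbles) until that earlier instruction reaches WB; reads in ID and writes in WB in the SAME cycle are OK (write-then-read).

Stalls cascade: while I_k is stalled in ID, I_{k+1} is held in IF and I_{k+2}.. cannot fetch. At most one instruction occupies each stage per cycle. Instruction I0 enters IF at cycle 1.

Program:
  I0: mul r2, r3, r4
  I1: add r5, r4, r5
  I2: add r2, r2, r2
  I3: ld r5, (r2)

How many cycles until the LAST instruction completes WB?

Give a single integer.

I0 mul r2 <- r3,r4: IF@1 ID@2 stall=0 (-) EX@3 MEM@4 WB@5
I1 add r5 <- r4,r5: IF@2 ID@3 stall=0 (-) EX@4 MEM@5 WB@6
I2 add r2 <- r2,r2: IF@3 ID@4 stall=1 (RAW on I0.r2 (WB@5)) EX@6 MEM@7 WB@8
I3 ld r5 <- r2: IF@4 ID@6 stall=2 (RAW on I2.r2 (WB@8)) EX@9 MEM@10 WB@11

Answer: 11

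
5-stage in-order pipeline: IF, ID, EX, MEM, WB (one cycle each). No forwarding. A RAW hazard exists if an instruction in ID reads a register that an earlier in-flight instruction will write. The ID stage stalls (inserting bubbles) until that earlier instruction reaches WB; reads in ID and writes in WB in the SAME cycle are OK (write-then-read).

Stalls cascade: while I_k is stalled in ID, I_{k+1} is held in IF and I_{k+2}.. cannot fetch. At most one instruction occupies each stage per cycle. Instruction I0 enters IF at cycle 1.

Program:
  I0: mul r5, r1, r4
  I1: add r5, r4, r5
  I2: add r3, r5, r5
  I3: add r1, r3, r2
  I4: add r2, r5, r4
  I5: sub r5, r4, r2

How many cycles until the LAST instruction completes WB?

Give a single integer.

I0 mul r5 <- r1,r4: IF@1 ID@2 stall=0 (-) EX@3 MEM@4 WB@5
I1 add r5 <- r4,r5: IF@2 ID@3 stall=2 (RAW on I0.r5 (WB@5)) EX@6 MEM@7 WB@8
I2 add r3 <- r5,r5: IF@3 ID@6 stall=2 (RAW on I1.r5 (WB@8)) EX@9 MEM@10 WB@11
I3 add r1 <- r3,r2: IF@6 ID@9 stall=2 (RAW on I2.r3 (WB@11)) EX@12 MEM@13 WB@14
I4 add r2 <- r5,r4: IF@9 ID@12 stall=0 (-) EX@13 MEM@14 WB@15
I5 sub r5 <- r4,r2: IF@12 ID@13 stall=2 (RAW on I4.r2 (WB@15)) EX@16 MEM@17 WB@18

Answer: 18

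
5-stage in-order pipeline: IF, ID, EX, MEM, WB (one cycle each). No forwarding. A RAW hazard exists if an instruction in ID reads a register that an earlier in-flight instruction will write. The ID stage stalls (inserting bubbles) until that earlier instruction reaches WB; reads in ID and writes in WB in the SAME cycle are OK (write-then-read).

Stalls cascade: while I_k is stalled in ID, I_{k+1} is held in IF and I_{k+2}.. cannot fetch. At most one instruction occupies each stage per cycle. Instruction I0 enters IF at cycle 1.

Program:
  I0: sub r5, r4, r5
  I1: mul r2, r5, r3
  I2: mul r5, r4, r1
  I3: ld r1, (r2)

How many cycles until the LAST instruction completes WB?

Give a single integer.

Answer: 11

Derivation:
I0 sub r5 <- r4,r5: IF@1 ID@2 stall=0 (-) EX@3 MEM@4 WB@5
I1 mul r2 <- r5,r3: IF@2 ID@3 stall=2 (RAW on I0.r5 (WB@5)) EX@6 MEM@7 WB@8
I2 mul r5 <- r4,r1: IF@3 ID@6 stall=0 (-) EX@7 MEM@8 WB@9
I3 ld r1 <- r2: IF@6 ID@7 stall=1 (RAW on I1.r2 (WB@8)) EX@9 MEM@10 WB@11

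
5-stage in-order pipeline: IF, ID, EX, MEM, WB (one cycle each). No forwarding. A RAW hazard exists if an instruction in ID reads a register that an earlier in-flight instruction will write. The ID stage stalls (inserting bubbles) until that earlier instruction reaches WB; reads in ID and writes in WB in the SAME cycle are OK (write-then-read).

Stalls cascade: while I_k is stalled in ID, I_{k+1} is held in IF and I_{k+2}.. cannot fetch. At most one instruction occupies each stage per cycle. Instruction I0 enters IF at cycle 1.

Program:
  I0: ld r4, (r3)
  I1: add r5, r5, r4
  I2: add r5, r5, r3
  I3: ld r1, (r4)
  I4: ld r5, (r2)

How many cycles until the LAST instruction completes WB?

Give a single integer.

Answer: 13

Derivation:
I0 ld r4 <- r3: IF@1 ID@2 stall=0 (-) EX@3 MEM@4 WB@5
I1 add r5 <- r5,r4: IF@2 ID@3 stall=2 (RAW on I0.r4 (WB@5)) EX@6 MEM@7 WB@8
I2 add r5 <- r5,r3: IF@3 ID@6 stall=2 (RAW on I1.r5 (WB@8)) EX@9 MEM@10 WB@11
I3 ld r1 <- r4: IF@6 ID@9 stall=0 (-) EX@10 MEM@11 WB@12
I4 ld r5 <- r2: IF@9 ID@10 stall=0 (-) EX@11 MEM@12 WB@13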